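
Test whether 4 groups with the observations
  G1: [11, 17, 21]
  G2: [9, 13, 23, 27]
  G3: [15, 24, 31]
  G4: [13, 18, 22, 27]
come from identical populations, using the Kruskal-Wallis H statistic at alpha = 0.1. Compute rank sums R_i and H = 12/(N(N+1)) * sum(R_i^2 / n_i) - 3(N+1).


Step 1: Combine all N = 14 observations and assign midranks.
sorted (value, group, rank): (9,G2,1), (11,G1,2), (13,G2,3.5), (13,G4,3.5), (15,G3,5), (17,G1,6), (18,G4,7), (21,G1,8), (22,G4,9), (23,G2,10), (24,G3,11), (27,G2,12.5), (27,G4,12.5), (31,G3,14)
Step 2: Sum ranks within each group.
R_1 = 16 (n_1 = 3)
R_2 = 27 (n_2 = 4)
R_3 = 30 (n_3 = 3)
R_4 = 32 (n_4 = 4)
Step 3: H = 12/(N(N+1)) * sum(R_i^2/n_i) - 3(N+1)
     = 12/(14*15) * (16^2/3 + 27^2/4 + 30^2/3 + 32^2/4) - 3*15
     = 0.057143 * 823.583 - 45
     = 2.061905.
Step 4: Ties present; correction factor C = 1 - 12/(14^3 - 14) = 0.995604. Corrected H = 2.061905 / 0.995604 = 2.071008.
Step 5: Under H0, H ~ chi^2(3); p-value = 0.557800.
Step 6: alpha = 0.1. fail to reject H0.

H = 2.0710, df = 3, p = 0.557800, fail to reject H0.


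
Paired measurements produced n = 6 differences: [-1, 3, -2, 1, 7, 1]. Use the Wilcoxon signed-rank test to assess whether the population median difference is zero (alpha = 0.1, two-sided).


Step 1: Drop any zero differences (none here) and take |d_i|.
|d| = [1, 3, 2, 1, 7, 1]
Step 2: Midrank |d_i| (ties get averaged ranks).
ranks: |1|->2, |3|->5, |2|->4, |1|->2, |7|->6, |1|->2
Step 3: Attach original signs; sum ranks with positive sign and with negative sign.
W+ = 5 + 2 + 6 + 2 = 15
W- = 2 + 4 = 6
(Check: W+ + W- = 21 should equal n(n+1)/2 = 21.)
Step 4: Test statistic W = min(W+, W-) = 6.
Step 5: Ties in |d|, so use the tie-corrected normal approximation.
        E[W] = n(n+1)/4 = 6*7/4 = 10.5.
        Tie groups: |d|=1 (t=3); sum(t^3 - t) = 24.
        Var[W] = n(n+1)(2n+1)/24 - sum(t^3-t)/48 = 546/24 - 24/48 = 22.25.
        z = (W - E[W]) / sqrt(Var[W]) = (6 - 10.5) / 4.7170 = -0.9540.
        Two-sided p = 2*Phi(z) = 0.340085.
Step 6: alpha = 0.1. fail to reject H0.

W+ = 15, W- = 6, W = min = 6, p = 0.340085, fail to reject H0.


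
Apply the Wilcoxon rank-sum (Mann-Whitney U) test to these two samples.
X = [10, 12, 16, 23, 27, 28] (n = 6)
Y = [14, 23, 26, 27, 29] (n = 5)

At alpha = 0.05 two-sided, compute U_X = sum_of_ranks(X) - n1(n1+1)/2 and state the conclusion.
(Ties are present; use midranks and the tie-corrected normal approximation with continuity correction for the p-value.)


Step 1: Combine and sort all 11 observations; assign midranks.
sorted (value, group): (10,X), (12,X), (14,Y), (16,X), (23,X), (23,Y), (26,Y), (27,X), (27,Y), (28,X), (29,Y)
ranks: 10->1, 12->2, 14->3, 16->4, 23->5.5, 23->5.5, 26->7, 27->8.5, 27->8.5, 28->10, 29->11
Step 2: Rank sum for X: R1 = 1 + 2 + 4 + 5.5 + 8.5 + 10 = 31.
Step 3: U_X = R1 - n1(n1+1)/2 = 31 - 6*7/2 = 31 - 21 = 10.
       U_Y = n1*n2 - U_X = 30 - 10 = 20.
Step 4: Ties are present, so use the tie-corrected normal approximation (with continuity correction) for the p-value.
Step 5: p-value = 0.409176; compare to alpha = 0.05. fail to reject H0.

U_X = 10, p = 0.409176, fail to reject H0 at alpha = 0.05.


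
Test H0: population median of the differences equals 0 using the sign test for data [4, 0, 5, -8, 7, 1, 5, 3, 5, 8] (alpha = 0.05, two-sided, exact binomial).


Step 1: Discard zero differences. Original n = 10; n_eff = number of nonzero differences = 9.
Nonzero differences (with sign): +4, +5, -8, +7, +1, +5, +3, +5, +8
Step 2: Count signs: positive = 8, negative = 1.
Step 3: Under H0: P(positive) = 0.5, so the number of positives S ~ Bin(9, 0.5).
Step 4: Two-sided exact p-value = sum of Bin(9,0.5) probabilities at or below the observed probability = 0.039062.
Step 5: alpha = 0.05. reject H0.

n_eff = 9, pos = 8, neg = 1, p = 0.039062, reject H0.


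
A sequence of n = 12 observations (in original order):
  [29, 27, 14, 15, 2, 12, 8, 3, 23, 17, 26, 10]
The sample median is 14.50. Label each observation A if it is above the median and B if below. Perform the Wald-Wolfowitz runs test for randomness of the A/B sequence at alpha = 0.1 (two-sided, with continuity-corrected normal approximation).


Step 1: Compute median = 14.50; label A = above, B = below.
Labels in order: AABABBBBAAAB  (n_A = 6, n_B = 6)
Step 2: Count runs R = 6.
Step 3: Under H0 (random ordering), E[R] = 2*n_A*n_B/(n_A+n_B) + 1 = 2*6*6/12 + 1 = 7.0000.
        Var[R] = 2*n_A*n_B*(2*n_A*n_B - n_A - n_B) / ((n_A+n_B)^2 * (n_A+n_B-1)) = 4320/1584 = 2.7273.
        SD[R] = 1.6514.
Step 4: Continuity-corrected z = (R + 0.5 - E[R]) / SD[R] = (6 + 0.5 - 7.0000) / 1.6514 = -0.3028.
Step 5: Two-sided p-value via normal approximation = 2*(1 - Phi(|z|)) = 0.762069.
Step 6: alpha = 0.1. fail to reject H0.

R = 6, z = -0.3028, p = 0.762069, fail to reject H0.


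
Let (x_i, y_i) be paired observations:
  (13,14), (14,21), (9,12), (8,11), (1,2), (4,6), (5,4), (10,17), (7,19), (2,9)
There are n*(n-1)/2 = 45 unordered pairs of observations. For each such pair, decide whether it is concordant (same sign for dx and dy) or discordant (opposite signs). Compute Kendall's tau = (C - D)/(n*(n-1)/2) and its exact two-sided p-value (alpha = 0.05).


Step 1: Enumerate the 45 unordered pairs (i,j) with i<j and classify each by sign(x_j-x_i) * sign(y_j-y_i).
  (1,2):dx=+1,dy=+7->C; (1,3):dx=-4,dy=-2->C; (1,4):dx=-5,dy=-3->C; (1,5):dx=-12,dy=-12->C
  (1,6):dx=-9,dy=-8->C; (1,7):dx=-8,dy=-10->C; (1,8):dx=-3,dy=+3->D; (1,9):dx=-6,dy=+5->D
  (1,10):dx=-11,dy=-5->C; (2,3):dx=-5,dy=-9->C; (2,4):dx=-6,dy=-10->C; (2,5):dx=-13,dy=-19->C
  (2,6):dx=-10,dy=-15->C; (2,7):dx=-9,dy=-17->C; (2,8):dx=-4,dy=-4->C; (2,9):dx=-7,dy=-2->C
  (2,10):dx=-12,dy=-12->C; (3,4):dx=-1,dy=-1->C; (3,5):dx=-8,dy=-10->C; (3,6):dx=-5,dy=-6->C
  (3,7):dx=-4,dy=-8->C; (3,8):dx=+1,dy=+5->C; (3,9):dx=-2,dy=+7->D; (3,10):dx=-7,dy=-3->C
  (4,5):dx=-7,dy=-9->C; (4,6):dx=-4,dy=-5->C; (4,7):dx=-3,dy=-7->C; (4,8):dx=+2,dy=+6->C
  (4,9):dx=-1,dy=+8->D; (4,10):dx=-6,dy=-2->C; (5,6):dx=+3,dy=+4->C; (5,7):dx=+4,dy=+2->C
  (5,8):dx=+9,dy=+15->C; (5,9):dx=+6,dy=+17->C; (5,10):dx=+1,dy=+7->C; (6,7):dx=+1,dy=-2->D
  (6,8):dx=+6,dy=+11->C; (6,9):dx=+3,dy=+13->C; (6,10):dx=-2,dy=+3->D; (7,8):dx=+5,dy=+13->C
  (7,9):dx=+2,dy=+15->C; (7,10):dx=-3,dy=+5->D; (8,9):dx=-3,dy=+2->D; (8,10):dx=-8,dy=-8->C
  (9,10):dx=-5,dy=-10->C
Step 2: C = 37, D = 8, total pairs = 45.
Step 3: tau = (C - D)/(n(n-1)/2) = (37 - 8)/45 = 0.644444.
Step 4: Exact two-sided p-value (enumerate n! = 3628800 permutations of y under H0): p = 0.009148.
Step 5: alpha = 0.05. reject H0.

tau_b = 0.6444 (C=37, D=8), p = 0.009148, reject H0.


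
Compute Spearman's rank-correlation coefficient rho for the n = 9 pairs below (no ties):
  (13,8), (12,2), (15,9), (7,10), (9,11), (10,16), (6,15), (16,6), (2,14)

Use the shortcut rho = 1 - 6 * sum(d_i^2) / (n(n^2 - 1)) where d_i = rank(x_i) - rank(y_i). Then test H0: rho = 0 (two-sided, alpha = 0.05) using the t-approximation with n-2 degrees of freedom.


Step 1: Rank x and y separately (midranks; no ties here).
rank(x): 13->7, 12->6, 15->8, 7->3, 9->4, 10->5, 6->2, 16->9, 2->1
rank(y): 8->3, 2->1, 9->4, 10->5, 11->6, 16->9, 15->8, 6->2, 14->7
Step 2: d_i = R_x(i) - R_y(i); compute d_i^2.
  (7-3)^2=16, (6-1)^2=25, (8-4)^2=16, (3-5)^2=4, (4-6)^2=4, (5-9)^2=16, (2-8)^2=36, (9-2)^2=49, (1-7)^2=36
sum(d^2) = 202.
Step 3: rho = 1 - 6*202 / (9*(9^2 - 1)) = 1 - 1212/720 = -0.683333.
Step 4: Under H0, t = rho * sqrt((n-2)/(1-rho^2)) = -2.4763 ~ t(7).
Step 5: Two-sided p-value from the t-distribution with 7 df = 0.042442.
Step 6: alpha = 0.05. reject H0.

rho = -0.6833, p = 0.042442, reject H0 at alpha = 0.05.


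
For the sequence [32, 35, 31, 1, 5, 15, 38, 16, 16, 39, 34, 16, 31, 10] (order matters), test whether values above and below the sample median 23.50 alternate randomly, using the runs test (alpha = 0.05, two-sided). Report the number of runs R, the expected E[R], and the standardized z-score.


Step 1: Compute median = 23.50; label A = above, B = below.
Labels in order: AAABBBABBAABAB  (n_A = 7, n_B = 7)
Step 2: Count runs R = 8.
Step 3: Under H0 (random ordering), E[R] = 2*n_A*n_B/(n_A+n_B) + 1 = 2*7*7/14 + 1 = 8.0000.
        Var[R] = 2*n_A*n_B*(2*n_A*n_B - n_A - n_B) / ((n_A+n_B)^2 * (n_A+n_B-1)) = 8232/2548 = 3.2308.
        SD[R] = 1.7974.
Step 4: R = E[R], so z = 0 with no continuity correction.
Step 5: Two-sided p-value via normal approximation = 2*(1 - Phi(|z|)) = 1.000000.
Step 6: alpha = 0.05. fail to reject H0.

R = 8, z = 0.0000, p = 1.000000, fail to reject H0.


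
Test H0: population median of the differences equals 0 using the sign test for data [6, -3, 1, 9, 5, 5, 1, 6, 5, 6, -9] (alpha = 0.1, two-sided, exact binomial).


Step 1: Discard zero differences. Original n = 11; n_eff = number of nonzero differences = 11.
Nonzero differences (with sign): +6, -3, +1, +9, +5, +5, +1, +6, +5, +6, -9
Step 2: Count signs: positive = 9, negative = 2.
Step 3: Under H0: P(positive) = 0.5, so the number of positives S ~ Bin(11, 0.5).
Step 4: Two-sided exact p-value = sum of Bin(11,0.5) probabilities at or below the observed probability = 0.065430.
Step 5: alpha = 0.1. reject H0.

n_eff = 11, pos = 9, neg = 2, p = 0.065430, reject H0.


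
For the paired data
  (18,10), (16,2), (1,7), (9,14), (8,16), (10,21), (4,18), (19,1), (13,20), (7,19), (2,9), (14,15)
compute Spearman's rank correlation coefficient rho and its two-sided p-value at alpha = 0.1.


Step 1: Rank x and y separately (midranks; no ties here).
rank(x): 18->11, 16->10, 1->1, 9->6, 8->5, 10->7, 4->3, 19->12, 13->8, 7->4, 2->2, 14->9
rank(y): 10->5, 2->2, 7->3, 14->6, 16->8, 21->12, 18->9, 1->1, 20->11, 19->10, 9->4, 15->7
Step 2: d_i = R_x(i) - R_y(i); compute d_i^2.
  (11-5)^2=36, (10-2)^2=64, (1-3)^2=4, (6-6)^2=0, (5-8)^2=9, (7-12)^2=25, (3-9)^2=36, (12-1)^2=121, (8-11)^2=9, (4-10)^2=36, (2-4)^2=4, (9-7)^2=4
sum(d^2) = 348.
Step 3: rho = 1 - 6*348 / (12*(12^2 - 1)) = 1 - 2088/1716 = -0.216783.
Step 4: Under H0, t = rho * sqrt((n-2)/(1-rho^2)) = -0.7022 ~ t(10).
Step 5: Two-sided p-value from the t-distribution with 10 df = 0.498556.
Step 6: alpha = 0.1. fail to reject H0.

rho = -0.2168, p = 0.498556, fail to reject H0 at alpha = 0.1.


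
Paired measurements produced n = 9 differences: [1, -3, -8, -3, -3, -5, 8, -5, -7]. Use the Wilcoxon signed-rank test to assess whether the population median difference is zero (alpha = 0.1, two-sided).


Step 1: Drop any zero differences (none here) and take |d_i|.
|d| = [1, 3, 8, 3, 3, 5, 8, 5, 7]
Step 2: Midrank |d_i| (ties get averaged ranks).
ranks: |1|->1, |3|->3, |8|->8.5, |3|->3, |3|->3, |5|->5.5, |8|->8.5, |5|->5.5, |7|->7
Step 3: Attach original signs; sum ranks with positive sign and with negative sign.
W+ = 1 + 8.5 = 9.5
W- = 3 + 8.5 + 3 + 3 + 5.5 + 5.5 + 7 = 35.5
(Check: W+ + W- = 45 should equal n(n+1)/2 = 45.)
Step 4: Test statistic W = min(W+, W-) = 9.5.
Step 5: Ties in |d|, so use the tie-corrected normal approximation.
        E[W] = n(n+1)/4 = 9*10/4 = 22.5.
        Tie groups: |d|=3 (t=3), |d|=5 (t=2), |d|=8 (t=2); sum(t^3 - t) = 36.
        Var[W] = n(n+1)(2n+1)/24 - sum(t^3-t)/48 = 1710/24 - 36/48 = 70.5.
        z = (W - E[W]) / sqrt(Var[W]) = (9.5 - 22.5) / 8.3964 = -1.5483.
        Two-sided p = 2*Phi(z) = 0.121556.
Step 6: alpha = 0.1. fail to reject H0.

W+ = 9.5, W- = 35.5, W = min = 9.5, p = 0.121556, fail to reject H0.


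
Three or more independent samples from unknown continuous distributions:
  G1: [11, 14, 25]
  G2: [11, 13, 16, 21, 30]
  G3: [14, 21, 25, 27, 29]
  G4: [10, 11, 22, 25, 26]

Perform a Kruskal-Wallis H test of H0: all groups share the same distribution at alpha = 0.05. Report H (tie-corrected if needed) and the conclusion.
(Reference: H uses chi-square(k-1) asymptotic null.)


Step 1: Combine all N = 18 observations and assign midranks.
sorted (value, group, rank): (10,G4,1), (11,G1,3), (11,G2,3), (11,G4,3), (13,G2,5), (14,G1,6.5), (14,G3,6.5), (16,G2,8), (21,G2,9.5), (21,G3,9.5), (22,G4,11), (25,G1,13), (25,G3,13), (25,G4,13), (26,G4,15), (27,G3,16), (29,G3,17), (30,G2,18)
Step 2: Sum ranks within each group.
R_1 = 22.5 (n_1 = 3)
R_2 = 43.5 (n_2 = 5)
R_3 = 62 (n_3 = 5)
R_4 = 43 (n_4 = 5)
Step 3: H = 12/(N(N+1)) * sum(R_i^2/n_i) - 3(N+1)
     = 12/(18*19) * (22.5^2/3 + 43.5^2/5 + 62^2/5 + 43^2/5) - 3*19
     = 0.035088 * 1685.8 - 57
     = 2.150877.
Step 4: Ties present; correction factor C = 1 - 60/(18^3 - 18) = 0.989680. Corrected H = 2.150877 / 0.989680 = 2.173306.
Step 5: Under H0, H ~ chi^2(3); p-value = 0.537225.
Step 6: alpha = 0.05. fail to reject H0.

H = 2.1733, df = 3, p = 0.537225, fail to reject H0.


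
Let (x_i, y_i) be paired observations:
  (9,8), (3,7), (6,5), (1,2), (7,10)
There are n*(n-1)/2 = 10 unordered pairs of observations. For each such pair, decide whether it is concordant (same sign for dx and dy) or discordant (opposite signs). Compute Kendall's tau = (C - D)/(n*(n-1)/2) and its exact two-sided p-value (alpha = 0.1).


Step 1: Enumerate the 10 unordered pairs (i,j) with i<j and classify each by sign(x_j-x_i) * sign(y_j-y_i).
  (1,2):dx=-6,dy=-1->C; (1,3):dx=-3,dy=-3->C; (1,4):dx=-8,dy=-6->C; (1,5):dx=-2,dy=+2->D
  (2,3):dx=+3,dy=-2->D; (2,4):dx=-2,dy=-5->C; (2,5):dx=+4,dy=+3->C; (3,4):dx=-5,dy=-3->C
  (3,5):dx=+1,dy=+5->C; (4,5):dx=+6,dy=+8->C
Step 2: C = 8, D = 2, total pairs = 10.
Step 3: tau = (C - D)/(n(n-1)/2) = (8 - 2)/10 = 0.600000.
Step 4: Exact two-sided p-value (enumerate n! = 120 permutations of y under H0): p = 0.233333.
Step 5: alpha = 0.1. fail to reject H0.

tau_b = 0.6000 (C=8, D=2), p = 0.233333, fail to reject H0.


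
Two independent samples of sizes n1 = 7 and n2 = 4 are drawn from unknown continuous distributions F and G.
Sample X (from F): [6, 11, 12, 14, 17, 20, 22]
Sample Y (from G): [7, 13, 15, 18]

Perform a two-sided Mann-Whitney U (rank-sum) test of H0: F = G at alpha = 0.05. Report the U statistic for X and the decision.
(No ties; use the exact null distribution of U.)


Step 1: Combine and sort all 11 observations; assign midranks.
sorted (value, group): (6,X), (7,Y), (11,X), (12,X), (13,Y), (14,X), (15,Y), (17,X), (18,Y), (20,X), (22,X)
ranks: 6->1, 7->2, 11->3, 12->4, 13->5, 14->6, 15->7, 17->8, 18->9, 20->10, 22->11
Step 2: Rank sum for X: R1 = 1 + 3 + 4 + 6 + 8 + 10 + 11 = 43.
Step 3: U_X = R1 - n1(n1+1)/2 = 43 - 7*8/2 = 43 - 28 = 15.
       U_Y = n1*n2 - U_X = 28 - 15 = 13.
Step 4: No ties, so the exact null distribution of U (based on enumerating the C(11,7) = 330 equally likely rank assignments) gives the two-sided p-value.
Step 5: p-value = 0.927273; compare to alpha = 0.05. fail to reject H0.

U_X = 15, p = 0.927273, fail to reject H0 at alpha = 0.05.


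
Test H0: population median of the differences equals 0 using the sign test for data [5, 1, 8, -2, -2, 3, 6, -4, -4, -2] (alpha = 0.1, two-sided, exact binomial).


Step 1: Discard zero differences. Original n = 10; n_eff = number of nonzero differences = 10.
Nonzero differences (with sign): +5, +1, +8, -2, -2, +3, +6, -4, -4, -2
Step 2: Count signs: positive = 5, negative = 5.
Step 3: Under H0: P(positive) = 0.5, so the number of positives S ~ Bin(10, 0.5).
Step 4: Two-sided exact p-value = sum of Bin(10,0.5) probabilities at or below the observed probability = 1.000000.
Step 5: alpha = 0.1. fail to reject H0.

n_eff = 10, pos = 5, neg = 5, p = 1.000000, fail to reject H0.


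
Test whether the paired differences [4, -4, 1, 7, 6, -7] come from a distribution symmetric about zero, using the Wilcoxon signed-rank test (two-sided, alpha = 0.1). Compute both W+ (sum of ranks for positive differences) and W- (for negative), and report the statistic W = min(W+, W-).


Step 1: Drop any zero differences (none here) and take |d_i|.
|d| = [4, 4, 1, 7, 6, 7]
Step 2: Midrank |d_i| (ties get averaged ranks).
ranks: |4|->2.5, |4|->2.5, |1|->1, |7|->5.5, |6|->4, |7|->5.5
Step 3: Attach original signs; sum ranks with positive sign and with negative sign.
W+ = 2.5 + 1 + 5.5 + 4 = 13
W- = 2.5 + 5.5 = 8
(Check: W+ + W- = 21 should equal n(n+1)/2 = 21.)
Step 4: Test statistic W = min(W+, W-) = 8.
Step 5: Ties in |d|, so use the tie-corrected normal approximation.
        E[W] = n(n+1)/4 = 6*7/4 = 10.5.
        Tie groups: |d|=4 (t=2), |d|=7 (t=2); sum(t^3 - t) = 12.
        Var[W] = n(n+1)(2n+1)/24 - sum(t^3-t)/48 = 546/24 - 12/48 = 22.5.
        z = (W - E[W]) / sqrt(Var[W]) = (8 - 10.5) / 4.7434 = -0.5270.
        Two-sided p = 2*Phi(z) = 0.598161.
Step 6: alpha = 0.1. fail to reject H0.

W+ = 13, W- = 8, W = min = 8, p = 0.598161, fail to reject H0.


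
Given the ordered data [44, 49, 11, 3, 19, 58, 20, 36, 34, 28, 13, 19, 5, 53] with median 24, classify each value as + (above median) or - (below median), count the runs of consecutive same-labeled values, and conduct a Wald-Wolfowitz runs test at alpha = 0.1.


Step 1: Compute median = 24; label A = above, B = below.
Labels in order: AABBBABAAABBBA  (n_A = 7, n_B = 7)
Step 2: Count runs R = 7.
Step 3: Under H0 (random ordering), E[R] = 2*n_A*n_B/(n_A+n_B) + 1 = 2*7*7/14 + 1 = 8.0000.
        Var[R] = 2*n_A*n_B*(2*n_A*n_B - n_A - n_B) / ((n_A+n_B)^2 * (n_A+n_B-1)) = 8232/2548 = 3.2308.
        SD[R] = 1.7974.
Step 4: Continuity-corrected z = (R + 0.5 - E[R]) / SD[R] = (7 + 0.5 - 8.0000) / 1.7974 = -0.2782.
Step 5: Two-sided p-value via normal approximation = 2*(1 - Phi(|z|)) = 0.780879.
Step 6: alpha = 0.1. fail to reject H0.

R = 7, z = -0.2782, p = 0.780879, fail to reject H0.


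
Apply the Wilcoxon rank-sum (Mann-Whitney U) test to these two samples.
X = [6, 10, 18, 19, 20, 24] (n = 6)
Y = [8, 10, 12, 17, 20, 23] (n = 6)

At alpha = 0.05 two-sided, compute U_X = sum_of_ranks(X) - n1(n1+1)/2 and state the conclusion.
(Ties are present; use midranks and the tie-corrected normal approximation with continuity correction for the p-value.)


Step 1: Combine and sort all 12 observations; assign midranks.
sorted (value, group): (6,X), (8,Y), (10,X), (10,Y), (12,Y), (17,Y), (18,X), (19,X), (20,X), (20,Y), (23,Y), (24,X)
ranks: 6->1, 8->2, 10->3.5, 10->3.5, 12->5, 17->6, 18->7, 19->8, 20->9.5, 20->9.5, 23->11, 24->12
Step 2: Rank sum for X: R1 = 1 + 3.5 + 7 + 8 + 9.5 + 12 = 41.
Step 3: U_X = R1 - n1(n1+1)/2 = 41 - 6*7/2 = 41 - 21 = 20.
       U_Y = n1*n2 - U_X = 36 - 20 = 16.
Step 4: Ties are present, so use the tie-corrected normal approximation (with continuity correction) for the p-value.
Step 5: p-value = 0.809527; compare to alpha = 0.05. fail to reject H0.

U_X = 20, p = 0.809527, fail to reject H0 at alpha = 0.05.


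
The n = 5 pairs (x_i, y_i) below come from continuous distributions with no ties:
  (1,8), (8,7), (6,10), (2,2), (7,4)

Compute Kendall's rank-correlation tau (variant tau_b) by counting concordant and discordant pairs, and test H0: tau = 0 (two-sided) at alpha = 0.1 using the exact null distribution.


Step 1: Enumerate the 10 unordered pairs (i,j) with i<j and classify each by sign(x_j-x_i) * sign(y_j-y_i).
  (1,2):dx=+7,dy=-1->D; (1,3):dx=+5,dy=+2->C; (1,4):dx=+1,dy=-6->D; (1,5):dx=+6,dy=-4->D
  (2,3):dx=-2,dy=+3->D; (2,4):dx=-6,dy=-5->C; (2,5):dx=-1,dy=-3->C; (3,4):dx=-4,dy=-8->C
  (3,5):dx=+1,dy=-6->D; (4,5):dx=+5,dy=+2->C
Step 2: C = 5, D = 5, total pairs = 10.
Step 3: tau = (C - D)/(n(n-1)/2) = (5 - 5)/10 = 0.000000.
Step 4: Exact two-sided p-value (enumerate n! = 120 permutations of y under H0): p = 1.000000.
Step 5: alpha = 0.1. fail to reject H0.

tau_b = 0.0000 (C=5, D=5), p = 1.000000, fail to reject H0.


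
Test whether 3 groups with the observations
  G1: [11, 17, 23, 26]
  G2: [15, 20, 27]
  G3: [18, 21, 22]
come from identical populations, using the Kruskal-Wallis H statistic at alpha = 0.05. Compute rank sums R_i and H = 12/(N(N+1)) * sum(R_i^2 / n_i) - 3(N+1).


Step 1: Combine all N = 10 observations and assign midranks.
sorted (value, group, rank): (11,G1,1), (15,G2,2), (17,G1,3), (18,G3,4), (20,G2,5), (21,G3,6), (22,G3,7), (23,G1,8), (26,G1,9), (27,G2,10)
Step 2: Sum ranks within each group.
R_1 = 21 (n_1 = 4)
R_2 = 17 (n_2 = 3)
R_3 = 17 (n_3 = 3)
Step 3: H = 12/(N(N+1)) * sum(R_i^2/n_i) - 3(N+1)
     = 12/(10*11) * (21^2/4 + 17^2/3 + 17^2/3) - 3*11
     = 0.109091 * 302.917 - 33
     = 0.045455.
Step 4: No ties, so H is used without correction.
Step 5: Under H0, H ~ chi^2(2); p-value = 0.977529.
Step 6: alpha = 0.05. fail to reject H0.

H = 0.0455, df = 2, p = 0.977529, fail to reject H0.


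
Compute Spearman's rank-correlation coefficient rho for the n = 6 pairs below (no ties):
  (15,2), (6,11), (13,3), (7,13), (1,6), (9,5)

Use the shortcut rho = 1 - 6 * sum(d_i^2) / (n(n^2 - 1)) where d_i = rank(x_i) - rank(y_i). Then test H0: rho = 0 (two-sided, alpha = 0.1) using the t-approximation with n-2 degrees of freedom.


Step 1: Rank x and y separately (midranks; no ties here).
rank(x): 15->6, 6->2, 13->5, 7->3, 1->1, 9->4
rank(y): 2->1, 11->5, 3->2, 13->6, 6->4, 5->3
Step 2: d_i = R_x(i) - R_y(i); compute d_i^2.
  (6-1)^2=25, (2-5)^2=9, (5-2)^2=9, (3-6)^2=9, (1-4)^2=9, (4-3)^2=1
sum(d^2) = 62.
Step 3: rho = 1 - 6*62 / (6*(6^2 - 1)) = 1 - 372/210 = -0.771429.
Step 4: Under H0, t = rho * sqrt((n-2)/(1-rho^2)) = -2.4247 ~ t(4).
Step 5: Two-sided p-value from the t-distribution with 4 df = 0.072397.
Step 6: alpha = 0.1. reject H0.

rho = -0.7714, p = 0.072397, reject H0 at alpha = 0.1.


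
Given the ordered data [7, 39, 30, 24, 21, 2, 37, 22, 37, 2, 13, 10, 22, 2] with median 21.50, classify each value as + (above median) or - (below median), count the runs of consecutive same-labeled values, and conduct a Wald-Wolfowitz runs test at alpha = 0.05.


Step 1: Compute median = 21.50; label A = above, B = below.
Labels in order: BAAABBAAABBBAB  (n_A = 7, n_B = 7)
Step 2: Count runs R = 7.
Step 3: Under H0 (random ordering), E[R] = 2*n_A*n_B/(n_A+n_B) + 1 = 2*7*7/14 + 1 = 8.0000.
        Var[R] = 2*n_A*n_B*(2*n_A*n_B - n_A - n_B) / ((n_A+n_B)^2 * (n_A+n_B-1)) = 8232/2548 = 3.2308.
        SD[R] = 1.7974.
Step 4: Continuity-corrected z = (R + 0.5 - E[R]) / SD[R] = (7 + 0.5 - 8.0000) / 1.7974 = -0.2782.
Step 5: Two-sided p-value via normal approximation = 2*(1 - Phi(|z|)) = 0.780879.
Step 6: alpha = 0.05. fail to reject H0.

R = 7, z = -0.2782, p = 0.780879, fail to reject H0.


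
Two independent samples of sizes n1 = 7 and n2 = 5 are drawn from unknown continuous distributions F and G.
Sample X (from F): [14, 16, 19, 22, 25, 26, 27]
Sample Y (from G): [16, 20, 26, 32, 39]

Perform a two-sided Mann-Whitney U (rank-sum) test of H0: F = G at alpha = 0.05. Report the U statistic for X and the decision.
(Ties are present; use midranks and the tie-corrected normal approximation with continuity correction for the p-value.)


Step 1: Combine and sort all 12 observations; assign midranks.
sorted (value, group): (14,X), (16,X), (16,Y), (19,X), (20,Y), (22,X), (25,X), (26,X), (26,Y), (27,X), (32,Y), (39,Y)
ranks: 14->1, 16->2.5, 16->2.5, 19->4, 20->5, 22->6, 25->7, 26->8.5, 26->8.5, 27->10, 32->11, 39->12
Step 2: Rank sum for X: R1 = 1 + 2.5 + 4 + 6 + 7 + 8.5 + 10 = 39.
Step 3: U_X = R1 - n1(n1+1)/2 = 39 - 7*8/2 = 39 - 28 = 11.
       U_Y = n1*n2 - U_X = 35 - 11 = 24.
Step 4: Ties are present, so use the tie-corrected normal approximation (with continuity correction) for the p-value.
Step 5: p-value = 0.328162; compare to alpha = 0.05. fail to reject H0.

U_X = 11, p = 0.328162, fail to reject H0 at alpha = 0.05.


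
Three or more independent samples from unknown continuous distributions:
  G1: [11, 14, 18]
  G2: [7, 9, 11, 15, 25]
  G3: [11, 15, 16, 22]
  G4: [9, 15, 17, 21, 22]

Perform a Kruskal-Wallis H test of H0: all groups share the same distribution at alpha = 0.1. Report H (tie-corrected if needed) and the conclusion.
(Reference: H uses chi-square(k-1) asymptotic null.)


Step 1: Combine all N = 17 observations and assign midranks.
sorted (value, group, rank): (7,G2,1), (9,G2,2.5), (9,G4,2.5), (11,G1,5), (11,G2,5), (11,G3,5), (14,G1,7), (15,G2,9), (15,G3,9), (15,G4,9), (16,G3,11), (17,G4,12), (18,G1,13), (21,G4,14), (22,G3,15.5), (22,G4,15.5), (25,G2,17)
Step 2: Sum ranks within each group.
R_1 = 25 (n_1 = 3)
R_2 = 34.5 (n_2 = 5)
R_3 = 40.5 (n_3 = 4)
R_4 = 53 (n_4 = 5)
Step 3: H = 12/(N(N+1)) * sum(R_i^2/n_i) - 3(N+1)
     = 12/(17*18) * (25^2/3 + 34.5^2/5 + 40.5^2/4 + 53^2/5) - 3*18
     = 0.039216 * 1418.25 - 54
     = 1.617484.
Step 4: Ties present; correction factor C = 1 - 60/(17^3 - 17) = 0.987745. Corrected H = 1.617484 / 0.987745 = 1.637552.
Step 5: Under H0, H ~ chi^2(3); p-value = 0.650906.
Step 6: alpha = 0.1. fail to reject H0.

H = 1.6376, df = 3, p = 0.650906, fail to reject H0.


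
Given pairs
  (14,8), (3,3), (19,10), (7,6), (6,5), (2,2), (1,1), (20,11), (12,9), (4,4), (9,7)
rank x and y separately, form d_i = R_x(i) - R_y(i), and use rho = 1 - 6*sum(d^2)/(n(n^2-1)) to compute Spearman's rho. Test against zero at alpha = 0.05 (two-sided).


Step 1: Rank x and y separately (midranks; no ties here).
rank(x): 14->9, 3->3, 19->10, 7->6, 6->5, 2->2, 1->1, 20->11, 12->8, 4->4, 9->7
rank(y): 8->8, 3->3, 10->10, 6->6, 5->5, 2->2, 1->1, 11->11, 9->9, 4->4, 7->7
Step 2: d_i = R_x(i) - R_y(i); compute d_i^2.
  (9-8)^2=1, (3-3)^2=0, (10-10)^2=0, (6-6)^2=0, (5-5)^2=0, (2-2)^2=0, (1-1)^2=0, (11-11)^2=0, (8-9)^2=1, (4-4)^2=0, (7-7)^2=0
sum(d^2) = 2.
Step 3: rho = 1 - 6*2 / (11*(11^2 - 1)) = 1 - 12/1320 = 0.990909.
Step 4: Under H0, t = rho * sqrt((n-2)/(1-rho^2)) = 22.0966 ~ t(9).
Step 5: Two-sided p-value from the t-distribution with 9 df = 0.000000.
Step 6: alpha = 0.05. reject H0.

rho = 0.9909, p = 0.000000, reject H0 at alpha = 0.05.


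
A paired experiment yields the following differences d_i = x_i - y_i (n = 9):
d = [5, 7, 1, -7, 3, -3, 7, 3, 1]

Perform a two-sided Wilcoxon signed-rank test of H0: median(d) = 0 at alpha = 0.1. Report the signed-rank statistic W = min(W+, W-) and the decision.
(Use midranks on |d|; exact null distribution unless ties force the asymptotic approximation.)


Step 1: Drop any zero differences (none here) and take |d_i|.
|d| = [5, 7, 1, 7, 3, 3, 7, 3, 1]
Step 2: Midrank |d_i| (ties get averaged ranks).
ranks: |5|->6, |7|->8, |1|->1.5, |7|->8, |3|->4, |3|->4, |7|->8, |3|->4, |1|->1.5
Step 3: Attach original signs; sum ranks with positive sign and with negative sign.
W+ = 6 + 8 + 1.5 + 4 + 8 + 4 + 1.5 = 33
W- = 8 + 4 = 12
(Check: W+ + W- = 45 should equal n(n+1)/2 = 45.)
Step 4: Test statistic W = min(W+, W-) = 12.
Step 5: Ties in |d|, so use the tie-corrected normal approximation.
        E[W] = n(n+1)/4 = 9*10/4 = 22.5.
        Tie groups: |d|=1 (t=2), |d|=3 (t=3), |d|=7 (t=3); sum(t^3 - t) = 54.
        Var[W] = n(n+1)(2n+1)/24 - sum(t^3-t)/48 = 1710/24 - 54/48 = 70.125.
        z = (W - E[W]) / sqrt(Var[W]) = (12 - 22.5) / 8.3741 = -1.2539.
        Two-sided p = 2*Phi(z) = 0.209889.
Step 6: alpha = 0.1. fail to reject H0.

W+ = 33, W- = 12, W = min = 12, p = 0.209889, fail to reject H0.


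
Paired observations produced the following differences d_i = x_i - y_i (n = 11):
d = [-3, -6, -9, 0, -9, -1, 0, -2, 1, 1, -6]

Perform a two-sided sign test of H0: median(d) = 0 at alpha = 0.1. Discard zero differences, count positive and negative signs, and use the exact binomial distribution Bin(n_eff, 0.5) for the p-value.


Step 1: Discard zero differences. Original n = 11; n_eff = number of nonzero differences = 9.
Nonzero differences (with sign): -3, -6, -9, -9, -1, -2, +1, +1, -6
Step 2: Count signs: positive = 2, negative = 7.
Step 3: Under H0: P(positive) = 0.5, so the number of positives S ~ Bin(9, 0.5).
Step 4: Two-sided exact p-value = sum of Bin(9,0.5) probabilities at or below the observed probability = 0.179688.
Step 5: alpha = 0.1. fail to reject H0.

n_eff = 9, pos = 2, neg = 7, p = 0.179688, fail to reject H0.


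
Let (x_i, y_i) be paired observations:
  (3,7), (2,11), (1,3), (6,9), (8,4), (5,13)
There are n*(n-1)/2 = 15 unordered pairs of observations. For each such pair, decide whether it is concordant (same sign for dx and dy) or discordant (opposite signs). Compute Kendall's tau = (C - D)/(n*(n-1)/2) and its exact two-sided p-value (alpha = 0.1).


Step 1: Enumerate the 15 unordered pairs (i,j) with i<j and classify each by sign(x_j-x_i) * sign(y_j-y_i).
  (1,2):dx=-1,dy=+4->D; (1,3):dx=-2,dy=-4->C; (1,4):dx=+3,dy=+2->C; (1,5):dx=+5,dy=-3->D
  (1,6):dx=+2,dy=+6->C; (2,3):dx=-1,dy=-8->C; (2,4):dx=+4,dy=-2->D; (2,5):dx=+6,dy=-7->D
  (2,6):dx=+3,dy=+2->C; (3,4):dx=+5,dy=+6->C; (3,5):dx=+7,dy=+1->C; (3,6):dx=+4,dy=+10->C
  (4,5):dx=+2,dy=-5->D; (4,6):dx=-1,dy=+4->D; (5,6):dx=-3,dy=+9->D
Step 2: C = 8, D = 7, total pairs = 15.
Step 3: tau = (C - D)/(n(n-1)/2) = (8 - 7)/15 = 0.066667.
Step 4: Exact two-sided p-value (enumerate n! = 720 permutations of y under H0): p = 1.000000.
Step 5: alpha = 0.1. fail to reject H0.

tau_b = 0.0667 (C=8, D=7), p = 1.000000, fail to reject H0.


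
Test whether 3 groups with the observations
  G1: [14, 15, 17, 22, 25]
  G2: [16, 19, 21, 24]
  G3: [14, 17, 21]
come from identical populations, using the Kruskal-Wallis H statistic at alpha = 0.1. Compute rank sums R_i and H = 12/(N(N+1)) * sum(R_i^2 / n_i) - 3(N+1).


Step 1: Combine all N = 12 observations and assign midranks.
sorted (value, group, rank): (14,G1,1.5), (14,G3,1.5), (15,G1,3), (16,G2,4), (17,G1,5.5), (17,G3,5.5), (19,G2,7), (21,G2,8.5), (21,G3,8.5), (22,G1,10), (24,G2,11), (25,G1,12)
Step 2: Sum ranks within each group.
R_1 = 32 (n_1 = 5)
R_2 = 30.5 (n_2 = 4)
R_3 = 15.5 (n_3 = 3)
Step 3: H = 12/(N(N+1)) * sum(R_i^2/n_i) - 3(N+1)
     = 12/(12*13) * (32^2/5 + 30.5^2/4 + 15.5^2/3) - 3*13
     = 0.076923 * 517.446 - 39
     = 0.803526.
Step 4: Ties present; correction factor C = 1 - 18/(12^3 - 12) = 0.989510. Corrected H = 0.803526 / 0.989510 = 0.812044.
Step 5: Under H0, H ~ chi^2(2); p-value = 0.666296.
Step 6: alpha = 0.1. fail to reject H0.

H = 0.8120, df = 2, p = 0.666296, fail to reject H0.


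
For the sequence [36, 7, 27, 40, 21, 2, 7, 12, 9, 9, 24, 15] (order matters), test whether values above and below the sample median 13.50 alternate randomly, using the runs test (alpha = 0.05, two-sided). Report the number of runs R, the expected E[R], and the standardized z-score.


Step 1: Compute median = 13.50; label A = above, B = below.
Labels in order: ABAAABBBBBAA  (n_A = 6, n_B = 6)
Step 2: Count runs R = 5.
Step 3: Under H0 (random ordering), E[R] = 2*n_A*n_B/(n_A+n_B) + 1 = 2*6*6/12 + 1 = 7.0000.
        Var[R] = 2*n_A*n_B*(2*n_A*n_B - n_A - n_B) / ((n_A+n_B)^2 * (n_A+n_B-1)) = 4320/1584 = 2.7273.
        SD[R] = 1.6514.
Step 4: Continuity-corrected z = (R + 0.5 - E[R]) / SD[R] = (5 + 0.5 - 7.0000) / 1.6514 = -0.9083.
Step 5: Two-sided p-value via normal approximation = 2*(1 - Phi(|z|)) = 0.363722.
Step 6: alpha = 0.05. fail to reject H0.

R = 5, z = -0.9083, p = 0.363722, fail to reject H0.


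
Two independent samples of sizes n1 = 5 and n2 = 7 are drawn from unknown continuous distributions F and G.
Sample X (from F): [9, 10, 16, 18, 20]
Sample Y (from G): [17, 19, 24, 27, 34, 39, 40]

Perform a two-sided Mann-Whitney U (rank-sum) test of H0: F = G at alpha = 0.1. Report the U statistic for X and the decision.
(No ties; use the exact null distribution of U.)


Step 1: Combine and sort all 12 observations; assign midranks.
sorted (value, group): (9,X), (10,X), (16,X), (17,Y), (18,X), (19,Y), (20,X), (24,Y), (27,Y), (34,Y), (39,Y), (40,Y)
ranks: 9->1, 10->2, 16->3, 17->4, 18->5, 19->6, 20->7, 24->8, 27->9, 34->10, 39->11, 40->12
Step 2: Rank sum for X: R1 = 1 + 2 + 3 + 5 + 7 = 18.
Step 3: U_X = R1 - n1(n1+1)/2 = 18 - 5*6/2 = 18 - 15 = 3.
       U_Y = n1*n2 - U_X = 35 - 3 = 32.
Step 4: No ties, so the exact null distribution of U (based on enumerating the C(12,5) = 792 equally likely rank assignments) gives the two-sided p-value.
Step 5: p-value = 0.017677; compare to alpha = 0.1. reject H0.

U_X = 3, p = 0.017677, reject H0 at alpha = 0.1.


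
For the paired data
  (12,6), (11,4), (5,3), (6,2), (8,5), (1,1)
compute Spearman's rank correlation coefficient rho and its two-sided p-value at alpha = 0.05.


Step 1: Rank x and y separately (midranks; no ties here).
rank(x): 12->6, 11->5, 5->2, 6->3, 8->4, 1->1
rank(y): 6->6, 4->4, 3->3, 2->2, 5->5, 1->1
Step 2: d_i = R_x(i) - R_y(i); compute d_i^2.
  (6-6)^2=0, (5-4)^2=1, (2-3)^2=1, (3-2)^2=1, (4-5)^2=1, (1-1)^2=0
sum(d^2) = 4.
Step 3: rho = 1 - 6*4 / (6*(6^2 - 1)) = 1 - 24/210 = 0.885714.
Step 4: Under H0, t = rho * sqrt((n-2)/(1-rho^2)) = 3.8158 ~ t(4).
Step 5: Two-sided p-value from the t-distribution with 4 df = 0.018845.
Step 6: alpha = 0.05. reject H0.

rho = 0.8857, p = 0.018845, reject H0 at alpha = 0.05.


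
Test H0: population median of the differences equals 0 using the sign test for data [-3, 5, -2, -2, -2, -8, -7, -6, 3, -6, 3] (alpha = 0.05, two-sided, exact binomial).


Step 1: Discard zero differences. Original n = 11; n_eff = number of nonzero differences = 11.
Nonzero differences (with sign): -3, +5, -2, -2, -2, -8, -7, -6, +3, -6, +3
Step 2: Count signs: positive = 3, negative = 8.
Step 3: Under H0: P(positive) = 0.5, so the number of positives S ~ Bin(11, 0.5).
Step 4: Two-sided exact p-value = sum of Bin(11,0.5) probabilities at or below the observed probability = 0.226562.
Step 5: alpha = 0.05. fail to reject H0.

n_eff = 11, pos = 3, neg = 8, p = 0.226562, fail to reject H0.


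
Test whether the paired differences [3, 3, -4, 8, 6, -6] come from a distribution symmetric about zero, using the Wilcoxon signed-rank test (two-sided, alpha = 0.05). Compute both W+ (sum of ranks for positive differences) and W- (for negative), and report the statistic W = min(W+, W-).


Step 1: Drop any zero differences (none here) and take |d_i|.
|d| = [3, 3, 4, 8, 6, 6]
Step 2: Midrank |d_i| (ties get averaged ranks).
ranks: |3|->1.5, |3|->1.5, |4|->3, |8|->6, |6|->4.5, |6|->4.5
Step 3: Attach original signs; sum ranks with positive sign and with negative sign.
W+ = 1.5 + 1.5 + 6 + 4.5 = 13.5
W- = 3 + 4.5 = 7.5
(Check: W+ + W- = 21 should equal n(n+1)/2 = 21.)
Step 4: Test statistic W = min(W+, W-) = 7.5.
Step 5: Ties in |d|, so use the tie-corrected normal approximation.
        E[W] = n(n+1)/4 = 6*7/4 = 10.5.
        Tie groups: |d|=3 (t=2), |d|=6 (t=2); sum(t^3 - t) = 12.
        Var[W] = n(n+1)(2n+1)/24 - sum(t^3-t)/48 = 546/24 - 12/48 = 22.5.
        z = (W - E[W]) / sqrt(Var[W]) = (7.5 - 10.5) / 4.7434 = -0.6325.
        Two-sided p = 2*Phi(z) = 0.527089.
Step 6: alpha = 0.05. fail to reject H0.

W+ = 13.5, W- = 7.5, W = min = 7.5, p = 0.527089, fail to reject H0.


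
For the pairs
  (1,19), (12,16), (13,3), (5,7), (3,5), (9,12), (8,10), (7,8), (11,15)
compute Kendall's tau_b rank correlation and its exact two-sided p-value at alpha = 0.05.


Step 1: Enumerate the 36 unordered pairs (i,j) with i<j and classify each by sign(x_j-x_i) * sign(y_j-y_i).
  (1,2):dx=+11,dy=-3->D; (1,3):dx=+12,dy=-16->D; (1,4):dx=+4,dy=-12->D; (1,5):dx=+2,dy=-14->D
  (1,6):dx=+8,dy=-7->D; (1,7):dx=+7,dy=-9->D; (1,8):dx=+6,dy=-11->D; (1,9):dx=+10,dy=-4->D
  (2,3):dx=+1,dy=-13->D; (2,4):dx=-7,dy=-9->C; (2,5):dx=-9,dy=-11->C; (2,6):dx=-3,dy=-4->C
  (2,7):dx=-4,dy=-6->C; (2,8):dx=-5,dy=-8->C; (2,9):dx=-1,dy=-1->C; (3,4):dx=-8,dy=+4->D
  (3,5):dx=-10,dy=+2->D; (3,6):dx=-4,dy=+9->D; (3,7):dx=-5,dy=+7->D; (3,8):dx=-6,dy=+5->D
  (3,9):dx=-2,dy=+12->D; (4,5):dx=-2,dy=-2->C; (4,6):dx=+4,dy=+5->C; (4,7):dx=+3,dy=+3->C
  (4,8):dx=+2,dy=+1->C; (4,9):dx=+6,dy=+8->C; (5,6):dx=+6,dy=+7->C; (5,7):dx=+5,dy=+5->C
  (5,8):dx=+4,dy=+3->C; (5,9):dx=+8,dy=+10->C; (6,7):dx=-1,dy=-2->C; (6,8):dx=-2,dy=-4->C
  (6,9):dx=+2,dy=+3->C; (7,8):dx=-1,dy=-2->C; (7,9):dx=+3,dy=+5->C; (8,9):dx=+4,dy=+7->C
Step 2: C = 21, D = 15, total pairs = 36.
Step 3: tau = (C - D)/(n(n-1)/2) = (21 - 15)/36 = 0.166667.
Step 4: Exact two-sided p-value (enumerate n! = 362880 permutations of y under H0): p = 0.612202.
Step 5: alpha = 0.05. fail to reject H0.

tau_b = 0.1667 (C=21, D=15), p = 0.612202, fail to reject H0.


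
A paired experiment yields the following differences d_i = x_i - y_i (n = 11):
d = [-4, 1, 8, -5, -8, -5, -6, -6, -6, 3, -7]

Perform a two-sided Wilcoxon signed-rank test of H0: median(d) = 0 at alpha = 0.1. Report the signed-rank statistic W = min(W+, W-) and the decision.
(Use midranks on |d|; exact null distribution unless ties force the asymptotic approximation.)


Step 1: Drop any zero differences (none here) and take |d_i|.
|d| = [4, 1, 8, 5, 8, 5, 6, 6, 6, 3, 7]
Step 2: Midrank |d_i| (ties get averaged ranks).
ranks: |4|->3, |1|->1, |8|->10.5, |5|->4.5, |8|->10.5, |5|->4.5, |6|->7, |6|->7, |6|->7, |3|->2, |7|->9
Step 3: Attach original signs; sum ranks with positive sign and with negative sign.
W+ = 1 + 10.5 + 2 = 13.5
W- = 3 + 4.5 + 10.5 + 4.5 + 7 + 7 + 7 + 9 = 52.5
(Check: W+ + W- = 66 should equal n(n+1)/2 = 66.)
Step 4: Test statistic W = min(W+, W-) = 13.5.
Step 5: Ties in |d|, so use the tie-corrected normal approximation.
        E[W] = n(n+1)/4 = 11*12/4 = 33.
        Tie groups: |d|=5 (t=2), |d|=6 (t=3), |d|=8 (t=2); sum(t^3 - t) = 36.
        Var[W] = n(n+1)(2n+1)/24 - sum(t^3-t)/48 = 3036/24 - 36/48 = 125.75.
        z = (W - E[W]) / sqrt(Var[W]) = (13.5 - 33) / 11.2138 = -1.7389.
        Two-sided p = 2*Phi(z) = 0.082048.
Step 6: alpha = 0.1. reject H0.

W+ = 13.5, W- = 52.5, W = min = 13.5, p = 0.082048, reject H0.


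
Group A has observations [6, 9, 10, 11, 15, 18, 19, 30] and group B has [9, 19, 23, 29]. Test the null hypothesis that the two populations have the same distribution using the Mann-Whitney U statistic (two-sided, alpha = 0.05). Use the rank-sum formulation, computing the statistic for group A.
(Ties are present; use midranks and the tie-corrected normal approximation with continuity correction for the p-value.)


Step 1: Combine and sort all 12 observations; assign midranks.
sorted (value, group): (6,X), (9,X), (9,Y), (10,X), (11,X), (15,X), (18,X), (19,X), (19,Y), (23,Y), (29,Y), (30,X)
ranks: 6->1, 9->2.5, 9->2.5, 10->4, 11->5, 15->6, 18->7, 19->8.5, 19->8.5, 23->10, 29->11, 30->12
Step 2: Rank sum for X: R1 = 1 + 2.5 + 4 + 5 + 6 + 7 + 8.5 + 12 = 46.
Step 3: U_X = R1 - n1(n1+1)/2 = 46 - 8*9/2 = 46 - 36 = 10.
       U_Y = n1*n2 - U_X = 32 - 10 = 22.
Step 4: Ties are present, so use the tie-corrected normal approximation (with continuity correction) for the p-value.
Step 5: p-value = 0.348547; compare to alpha = 0.05. fail to reject H0.

U_X = 10, p = 0.348547, fail to reject H0 at alpha = 0.05.


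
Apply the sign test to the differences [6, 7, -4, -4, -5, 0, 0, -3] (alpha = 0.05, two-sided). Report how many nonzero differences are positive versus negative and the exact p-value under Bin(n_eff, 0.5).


Step 1: Discard zero differences. Original n = 8; n_eff = number of nonzero differences = 6.
Nonzero differences (with sign): +6, +7, -4, -4, -5, -3
Step 2: Count signs: positive = 2, negative = 4.
Step 3: Under H0: P(positive) = 0.5, so the number of positives S ~ Bin(6, 0.5).
Step 4: Two-sided exact p-value = sum of Bin(6,0.5) probabilities at or below the observed probability = 0.687500.
Step 5: alpha = 0.05. fail to reject H0.

n_eff = 6, pos = 2, neg = 4, p = 0.687500, fail to reject H0.


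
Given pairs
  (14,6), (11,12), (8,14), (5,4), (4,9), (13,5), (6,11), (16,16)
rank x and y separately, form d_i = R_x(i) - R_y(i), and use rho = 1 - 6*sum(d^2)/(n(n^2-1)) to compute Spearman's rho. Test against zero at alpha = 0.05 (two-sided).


Step 1: Rank x and y separately (midranks; no ties here).
rank(x): 14->7, 11->5, 8->4, 5->2, 4->1, 13->6, 6->3, 16->8
rank(y): 6->3, 12->6, 14->7, 4->1, 9->4, 5->2, 11->5, 16->8
Step 2: d_i = R_x(i) - R_y(i); compute d_i^2.
  (7-3)^2=16, (5-6)^2=1, (4-7)^2=9, (2-1)^2=1, (1-4)^2=9, (6-2)^2=16, (3-5)^2=4, (8-8)^2=0
sum(d^2) = 56.
Step 3: rho = 1 - 6*56 / (8*(8^2 - 1)) = 1 - 336/504 = 0.333333.
Step 4: Under H0, t = rho * sqrt((n-2)/(1-rho^2)) = 0.8660 ~ t(6).
Step 5: Two-sided p-value from the t-distribution with 6 df = 0.419753.
Step 6: alpha = 0.05. fail to reject H0.

rho = 0.3333, p = 0.419753, fail to reject H0 at alpha = 0.05.


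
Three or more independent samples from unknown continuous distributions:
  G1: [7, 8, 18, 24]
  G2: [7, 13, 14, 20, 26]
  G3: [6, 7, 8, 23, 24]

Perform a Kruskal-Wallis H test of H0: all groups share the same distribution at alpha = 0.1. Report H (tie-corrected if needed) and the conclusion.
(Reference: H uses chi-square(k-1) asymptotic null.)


Step 1: Combine all N = 14 observations and assign midranks.
sorted (value, group, rank): (6,G3,1), (7,G1,3), (7,G2,3), (7,G3,3), (8,G1,5.5), (8,G3,5.5), (13,G2,7), (14,G2,8), (18,G1,9), (20,G2,10), (23,G3,11), (24,G1,12.5), (24,G3,12.5), (26,G2,14)
Step 2: Sum ranks within each group.
R_1 = 30 (n_1 = 4)
R_2 = 42 (n_2 = 5)
R_3 = 33 (n_3 = 5)
Step 3: H = 12/(N(N+1)) * sum(R_i^2/n_i) - 3(N+1)
     = 12/(14*15) * (30^2/4 + 42^2/5 + 33^2/5) - 3*15
     = 0.057143 * 795.6 - 45
     = 0.462857.
Step 4: Ties present; correction factor C = 1 - 36/(14^3 - 14) = 0.986813. Corrected H = 0.462857 / 0.986813 = 0.469042.
Step 5: Under H0, H ~ chi^2(2); p-value = 0.790949.
Step 6: alpha = 0.1. fail to reject H0.

H = 0.4690, df = 2, p = 0.790949, fail to reject H0.
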